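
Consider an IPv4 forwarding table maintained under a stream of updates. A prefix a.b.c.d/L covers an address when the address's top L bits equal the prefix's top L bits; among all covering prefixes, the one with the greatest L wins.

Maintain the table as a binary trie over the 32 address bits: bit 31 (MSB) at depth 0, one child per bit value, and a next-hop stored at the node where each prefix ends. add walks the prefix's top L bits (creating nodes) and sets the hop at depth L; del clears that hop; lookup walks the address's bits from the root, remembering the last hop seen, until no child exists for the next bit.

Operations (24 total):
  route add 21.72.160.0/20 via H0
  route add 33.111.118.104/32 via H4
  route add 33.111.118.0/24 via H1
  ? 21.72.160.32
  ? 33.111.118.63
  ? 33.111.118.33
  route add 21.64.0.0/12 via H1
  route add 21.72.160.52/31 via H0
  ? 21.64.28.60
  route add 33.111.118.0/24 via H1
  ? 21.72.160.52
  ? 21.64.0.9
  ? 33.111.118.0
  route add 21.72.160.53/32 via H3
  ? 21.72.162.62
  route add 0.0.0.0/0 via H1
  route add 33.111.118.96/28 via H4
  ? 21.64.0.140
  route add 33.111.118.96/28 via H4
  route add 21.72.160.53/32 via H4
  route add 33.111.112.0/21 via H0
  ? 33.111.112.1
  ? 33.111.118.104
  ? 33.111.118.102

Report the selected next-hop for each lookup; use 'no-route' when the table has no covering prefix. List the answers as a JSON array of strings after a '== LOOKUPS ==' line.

Trace:
  add 21.72.160.0/20 -> H0 at depth 20
  add 33.111.118.104/32 -> H4 at depth 32
  add 33.111.118.0/24 -> H1 at depth 24
  lookup 21.72.160.32: bits 00010101010010001010 walk d0:-→d1:-→d2:-→d3:-→d4:-→d5:-→d6:-→d7:-→d8:-→d9:-→d10:-→d11:-→d12:-→d13:-→d14:-→d15:-→d16:-→d17:-→d18:-→d19:-→d20:H0 -> H0
  lookup 33.111.118.63: bits 0010000101101111011101100 walk d0:-→d1:-→d2:-→d3:-→d4:-→d5:-→d6:-→d7:-→d8:-→d9:-→d10:-→d11:-→d12:-→d13:-→d14:-→d15:-→d16:-→d17:-→d18:-→d19:-→d20:-→d21:-→d22:-→d23:-→d24:H1→d25:- -> H1
  lookup 33.111.118.33: bits 0010000101101111011101100 walk d0:-→d1:-→d2:-→d3:-→d4:-→d5:-→d6:-→d7:-→d8:-→d9:-→d10:-→d11:-→d12:-→d13:-→d14:-→d15:-→d16:-→d17:-→d18:-→d19:-→d20:-→d21:-→d22:-→d23:-→d24:H1→d25:- -> H1
  add 21.64.0.0/12 -> H1 at depth 12
  add 21.72.160.52/31 -> H0 at depth 31
  lookup 21.64.28.60: bits 000101010100 walk d0:-→d1:-→d2:-→d3:-→d4:-→d5:-→d6:-→d7:-→d8:-→d9:-→d10:-→d11:-→d12:H1 -> H1
  add 33.111.118.0/24 -> H1 at depth 24
  lookup 21.72.160.52: bits 0001010101001000101000000011010 walk d0:-→d1:-→d2:-→d3:-→d4:-→d5:-→d6:-→d7:-→d8:-→d9:-→d10:-→d11:-→d12:H1→d13:-→d14:-→d15:-→d16:-→d17:-→d18:-→d19:-→d20:H0→d21:-→d22:-→d23:-→d24:-→d25:-→d26:-→d27:-→d28:-→d29:-→d30:-→d31:H0 -> H0
  lookup 21.64.0.9: bits 000101010100 walk d0:-→d1:-→d2:-→d3:-→d4:-→d5:-→d6:-→d7:-→d8:-→d9:-→d10:-→d11:-→d12:H1 -> H1
  lookup 33.111.118.0: bits 0010000101101111011101100 walk d0:-→d1:-→d2:-→d3:-→d4:-→d5:-→d6:-→d7:-→d8:-→d9:-→d10:-→d11:-→d12:-→d13:-→d14:-→d15:-→d16:-→d17:-→d18:-→d19:-→d20:-→d21:-→d22:-→d23:-→d24:H1→d25:- -> H1
  add 21.72.160.53/32 -> H3 at depth 32
  lookup 21.72.162.62: bits 0001010101001000101000 walk d0:-→d1:-→d2:-→d3:-→d4:-→d5:-→d6:-→d7:-→d8:-→d9:-→d10:-→d11:-→d12:H1→d13:-→d14:-→d15:-→d16:-→d17:-→d18:-→d19:-→d20:H0→d21:-→d22:- -> H0
  add 0.0.0.0/0 -> H1 at depth 0
  add 33.111.118.96/28 -> H4 at depth 28
  lookup 21.64.0.140: bits 000101010100 walk d0:H1→d1:-→d2:-→d3:-→d4:-→d5:-→d6:-→d7:-→d8:-→d9:-→d10:-→d11:-→d12:H1 -> H1
  add 33.111.118.96/28 -> H4 at depth 28
  add 21.72.160.53/32 -> H4 at depth 32
  add 33.111.112.0/21 -> H0 at depth 21
  lookup 33.111.112.1: bits 001000010110111101110 walk d0:H1→d1:-→d2:-→d3:-→d4:-→d5:-→d6:-→d7:-→d8:-→d9:-→d10:-→d11:-→d12:-→d13:-→d14:-→d15:-→d16:-→d17:-→d18:-→d19:-→d20:-→d21:H0 -> H0
  lookup 33.111.118.104: bits 00100001011011110111011001101000 walk d0:H1→d1:-→d2:-→d3:-→d4:-→d5:-→d6:-→d7:-→d8:-→d9:-→d10:-→d11:-→d12:-→d13:-→d14:-→d15:-→d16:-→d17:-→d18:-→d19:-→d20:-→d21:H0→d22:-→d23:-→d24:H1→d25:-→d26:-→d27:-→d28:H4→d29:-→d30:-→d31:-→d32:H4 -> H4
  lookup 33.111.118.102: bits 0010000101101111011101100110 walk d0:H1→d1:-→d2:-→d3:-→d4:-→d5:-→d6:-→d7:-→d8:-→d9:-→d10:-→d11:-→d12:-→d13:-→d14:-→d15:-→d16:-→d17:-→d18:-→d19:-→d20:-→d21:H0→d22:-→d23:-→d24:H1→d25:-→d26:-→d27:-→d28:H4 -> H4

== LOOKUPS ==
["H0","H1","H1","H1","H0","H1","H1","H0","H1","H0","H4","H4"]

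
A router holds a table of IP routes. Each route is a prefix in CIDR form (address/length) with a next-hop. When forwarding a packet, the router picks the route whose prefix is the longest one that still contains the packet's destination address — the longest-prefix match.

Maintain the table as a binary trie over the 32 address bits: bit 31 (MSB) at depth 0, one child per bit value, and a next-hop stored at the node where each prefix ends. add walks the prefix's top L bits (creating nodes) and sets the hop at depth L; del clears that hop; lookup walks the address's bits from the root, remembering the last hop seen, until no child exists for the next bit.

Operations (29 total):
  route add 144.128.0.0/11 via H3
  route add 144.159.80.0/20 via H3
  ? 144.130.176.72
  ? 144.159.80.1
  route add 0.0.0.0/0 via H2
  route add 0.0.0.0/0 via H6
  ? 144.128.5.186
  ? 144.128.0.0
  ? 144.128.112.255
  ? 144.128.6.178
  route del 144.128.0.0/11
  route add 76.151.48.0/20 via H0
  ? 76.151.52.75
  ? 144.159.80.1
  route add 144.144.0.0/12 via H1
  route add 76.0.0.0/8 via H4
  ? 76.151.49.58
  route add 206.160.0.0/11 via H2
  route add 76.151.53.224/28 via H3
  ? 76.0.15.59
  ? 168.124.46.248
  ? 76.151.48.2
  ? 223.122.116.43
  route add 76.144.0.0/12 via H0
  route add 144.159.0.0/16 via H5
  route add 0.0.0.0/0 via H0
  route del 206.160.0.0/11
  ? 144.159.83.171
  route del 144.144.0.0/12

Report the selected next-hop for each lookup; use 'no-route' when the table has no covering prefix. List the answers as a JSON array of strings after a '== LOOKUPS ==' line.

Trace:
  add 144.128.0.0/11 -> H3 at depth 11
  add 144.159.80.0/20 -> H3 at depth 20
  Q 144.130.176.72: descend 10010000100 ; hops seen [H3] ; pick H3
  Q 144.159.80.1: descend 10010000100111110101 ; hops seen [H3,H3] ; pick H3
  add 0.0.0.0/0 -> H2 at depth 0
  add 0.0.0.0/0 -> H6 at depth 0
  Q 144.128.5.186: descend 10010000100 ; hops seen [H6,H3] ; pick H3
  Q 144.128.0.0: descend 10010000100 ; hops seen [H6,H3] ; pick H3
  Q 144.128.112.255: descend 10010000100 ; hops seen [H6,H3] ; pick H3
  Q 144.128.6.178: descend 10010000100 ; hops seen [H6,H3] ; pick H3
  - 144.128.0.0/11 clear@11
  add 76.151.48.0/20 -> H0 at depth 20
  Q 76.151.52.75: descend 01001100100101110011 ; hops seen [H6,H0] ; pick H0
  Q 144.159.80.1: descend 10010000100111110101 ; hops seen [H6,H3] ; pick H3
  add 144.144.0.0/12 -> H1 at depth 12
  add 76.0.0.0/8 -> H4 at depth 8
  Q 76.151.49.58: descend 01001100100101110011 ; hops seen [H6,H4,H0] ; pick H0
  add 206.160.0.0/11 -> H2 at depth 11
  add 76.151.53.224/28 -> H3 at depth 28
  Q 76.0.15.59: descend 01001100 ; hops seen [H6,H4] ; pick H4
  Q 168.124.46.248: descend 10 ; hops seen [H6] ; pick H6
  Q 76.151.48.2: descend 010011001001011100110 ; hops seen [H6,H4,H0] ; pick H0
  Q 223.122.116.43: descend 110 ; hops seen [H6] ; pick H6
  add 76.144.0.0/12 -> H0 at depth 12
  add 144.159.0.0/16 -> H5 at depth 16
  add 0.0.0.0/0 -> H0 at depth 0
  - 206.160.0.0/11 clear@11
  Q 144.159.83.171: descend 10010000100111110101 ; hops seen [H0,H1,H5,H3] ; pick H3
  - 144.144.0.0/12 clear@12

== LOOKUPS ==
["H3","H3","H3","H3","H3","H3","H0","H3","H0","H4","H6","H0","H6","H3"]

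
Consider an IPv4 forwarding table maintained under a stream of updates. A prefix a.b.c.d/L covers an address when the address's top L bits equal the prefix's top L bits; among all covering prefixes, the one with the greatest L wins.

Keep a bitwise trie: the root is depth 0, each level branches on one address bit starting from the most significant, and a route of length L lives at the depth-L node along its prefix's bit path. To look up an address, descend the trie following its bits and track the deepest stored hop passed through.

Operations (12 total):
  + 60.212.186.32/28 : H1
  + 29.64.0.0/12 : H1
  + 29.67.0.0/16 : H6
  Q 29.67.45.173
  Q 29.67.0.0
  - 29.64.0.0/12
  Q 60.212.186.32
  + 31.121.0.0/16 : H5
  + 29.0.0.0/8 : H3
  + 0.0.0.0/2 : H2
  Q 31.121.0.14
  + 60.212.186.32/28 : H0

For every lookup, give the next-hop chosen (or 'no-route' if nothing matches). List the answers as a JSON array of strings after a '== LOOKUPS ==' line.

Trace:
  + 60.212.186.32/28 (H1) depth=28
  + 29.64.0.0/12 (H1) depth=12
  + 29.67.0.0/16 (H6) depth=16
  lookup 29.67.45.173: bits 0001110101000011 walk d0:-→d1:-→d2:-→d3:-→d4:-→d5:-→d6:-→d7:-→d8:-→d9:-→d10:-→d11:-→d12:H1→d13:-→d14:-→d15:-→d16:H6 -> H6
  lookup 29.67.0.0: bits 0001110101000011 walk d0:-→d1:-→d2:-→d3:-→d4:-→d5:-→d6:-→d7:-→d8:-→d9:-→d10:-→d11:-→d12:H1→d13:-→d14:-→d15:-→d16:H6 -> H6
  del 29.64.0.0/12 (clear depth 12)
  lookup 60.212.186.32: bits 0011110011010100101110100010 walk d0:-→d1:-→d2:-→d3:-→d4:-→d5:-→d6:-→d7:-→d8:-→d9:-→d10:-→d11:-→d12:-→d13:-→d14:-→d15:-→d16:-→d17:-→d18:-→d19:-→d20:-→d21:-→d22:-→d23:-→d24:-→d25:-→d26:-→d27:-→d28:H1 -> H1
  + 31.121.0.0/16 (H5) depth=16
  + 29.0.0.0/8 (H3) depth=8
  + 0.0.0.0/2 (H2) depth=2
  lookup 31.121.0.14: bits 0001111101111001 walk d0:-→d1:-→d2:H2→d3:-→d4:-→d5:-→d6:-→d7:-→d8:-→d9:-→d10:-→d11:-→d12:-→d13:-→d14:-→d15:-→d16:H5 -> H5
  + 60.212.186.32/28 (H0) depth=28

== LOOKUPS ==
["H6","H6","H1","H5"]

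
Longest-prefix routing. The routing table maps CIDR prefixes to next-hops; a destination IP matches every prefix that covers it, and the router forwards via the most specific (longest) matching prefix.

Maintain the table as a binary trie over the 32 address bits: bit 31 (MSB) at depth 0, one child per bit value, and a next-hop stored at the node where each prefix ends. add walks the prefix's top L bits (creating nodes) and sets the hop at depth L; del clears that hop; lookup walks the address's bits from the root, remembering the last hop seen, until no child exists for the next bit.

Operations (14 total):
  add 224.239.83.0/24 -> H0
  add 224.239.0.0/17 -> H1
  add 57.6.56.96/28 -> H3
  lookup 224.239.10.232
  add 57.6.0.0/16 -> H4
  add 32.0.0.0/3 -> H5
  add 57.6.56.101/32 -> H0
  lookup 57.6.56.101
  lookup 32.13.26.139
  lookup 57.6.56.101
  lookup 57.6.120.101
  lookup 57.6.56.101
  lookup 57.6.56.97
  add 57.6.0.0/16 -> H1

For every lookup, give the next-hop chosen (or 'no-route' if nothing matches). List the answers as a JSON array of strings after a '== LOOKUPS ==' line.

Apply in order:
  + 224.239.83.0/24 (H0) depth=24
  + 224.239.0.0/17 (H1) depth=17
  + 57.6.56.96/28 (H3) depth=28
  lookup 224.239.10.232: bits 11100000111011110 walk d0:-→d1:-→d2:-→d3:-→d4:-→d5:-→d6:-→d7:-→d8:-→d9:-→d10:-→d11:-→d12:-→d13:-→d14:-→d15:-→d16:-→d17:H1 -> H1
  + 57.6.0.0/16 (H4) depth=16
  + 32.0.0.0/3 (H5) depth=3
  + 57.6.56.101/32 (H0) depth=32
  lookup 57.6.56.101: bits 00111001000001100011100001100101 walk d0:-→d1:-→d2:-→d3:H5→d4:-→d5:-→d6:-→d7:-→d8:-→d9:-→d10:-→d11:-→d12:-→d13:-→d14:-→d15:-→d16:H4→d17:-→d18:-→d19:-→d20:-→d21:-→d22:-→d23:-→d24:-→d25:-→d26:-→d27:-→d28:H3→d29:-→d30:-→d31:-→d32:H0 -> H0
  lookup 32.13.26.139: bits 001 walk d0:-→d1:-→d2:-→d3:H5 -> H5
  lookup 57.6.56.101: bits 00111001000001100011100001100101 walk d0:-→d1:-→d2:-→d3:H5→d4:-→d5:-→d6:-→d7:-→d8:-→d9:-→d10:-→d11:-→d12:-→d13:-→d14:-→d15:-→d16:H4→d17:-→d18:-→d19:-→d20:-→d21:-→d22:-→d23:-→d24:-→d25:-→d26:-→d27:-→d28:H3→d29:-→d30:-→d31:-→d32:H0 -> H0
  lookup 57.6.120.101: bits 00111001000001100 walk d0:-→d1:-→d2:-→d3:H5→d4:-→d5:-→d6:-→d7:-→d8:-→d9:-→d10:-→d11:-→d12:-→d13:-→d14:-→d15:-→d16:H4→d17:- -> H4
  lookup 57.6.56.101: bits 00111001000001100011100001100101 walk d0:-→d1:-→d2:-→d3:H5→d4:-→d5:-→d6:-→d7:-→d8:-→d9:-→d10:-→d11:-→d12:-→d13:-→d14:-→d15:-→d16:H4→d17:-→d18:-→d19:-→d20:-→d21:-→d22:-→d23:-→d24:-→d25:-→d26:-→d27:-→d28:H3→d29:-→d30:-→d31:-→d32:H0 -> H0
  lookup 57.6.56.97: bits 00111001000001100011100001100 walk d0:-→d1:-→d2:-→d3:H5→d4:-→d5:-→d6:-→d7:-→d8:-→d9:-→d10:-→d11:-→d12:-→d13:-→d14:-→d15:-→d16:H4→d17:-→d18:-→d19:-→d20:-→d21:-→d22:-→d23:-→d24:-→d25:-→d26:-→d27:-→d28:H3→d29:- -> H3
  + 57.6.0.0/16 (H1) depth=16

== LOOKUPS ==
["H1","H0","H5","H0","H4","H0","H3"]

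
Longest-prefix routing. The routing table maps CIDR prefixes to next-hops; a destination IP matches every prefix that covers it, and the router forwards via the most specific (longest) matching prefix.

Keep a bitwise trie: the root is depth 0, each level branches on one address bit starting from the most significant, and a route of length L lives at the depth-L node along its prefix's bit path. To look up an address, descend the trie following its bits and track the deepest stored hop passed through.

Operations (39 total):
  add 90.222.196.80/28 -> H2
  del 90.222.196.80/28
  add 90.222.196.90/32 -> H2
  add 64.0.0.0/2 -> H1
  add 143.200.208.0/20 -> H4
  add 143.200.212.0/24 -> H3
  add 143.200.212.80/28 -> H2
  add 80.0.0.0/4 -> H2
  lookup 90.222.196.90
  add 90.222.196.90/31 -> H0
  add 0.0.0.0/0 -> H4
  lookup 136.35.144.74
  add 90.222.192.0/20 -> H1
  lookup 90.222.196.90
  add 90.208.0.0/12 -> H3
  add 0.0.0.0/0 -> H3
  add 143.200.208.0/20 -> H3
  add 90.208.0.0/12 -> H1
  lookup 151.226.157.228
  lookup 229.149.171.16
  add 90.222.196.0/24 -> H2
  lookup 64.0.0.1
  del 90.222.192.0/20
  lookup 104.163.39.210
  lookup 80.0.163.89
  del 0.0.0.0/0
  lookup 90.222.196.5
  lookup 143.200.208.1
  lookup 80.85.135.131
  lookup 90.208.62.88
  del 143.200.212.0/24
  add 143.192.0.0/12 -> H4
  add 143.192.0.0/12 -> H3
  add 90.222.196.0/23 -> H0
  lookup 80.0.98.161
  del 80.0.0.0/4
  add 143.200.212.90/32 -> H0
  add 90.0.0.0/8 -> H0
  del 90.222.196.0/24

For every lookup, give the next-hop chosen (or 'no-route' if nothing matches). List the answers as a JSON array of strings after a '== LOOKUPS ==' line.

Trace:
  add 90.222.196.80/28 -> H2 at depth 28
  - 90.222.196.80/28 clear@28
  add 90.222.196.90/32 -> H2 at depth 32
  add 64.0.0.0/2 -> H1 at depth 2
  add 143.200.208.0/20 -> H4 at depth 20
  add 143.200.212.0/24 -> H3 at depth 24
  add 143.200.212.80/28 -> H2 at depth 28
  add 80.0.0.0/4 -> H2 at depth 4
  Q 90.222.196.90: descend 01011010110111101100010001011010 ; hops seen [H1,H2,H2] ; pick H2
  add 90.222.196.90/31 -> H0 at depth 31
  add 0.0.0.0/0 -> H4 at depth 0
  Q 136.35.144.74: descend 10001 ; hops seen [H4] ; pick H4
  add 90.222.192.0/20 -> H1 at depth 20
  Q 90.222.196.90: descend 01011010110111101100010001011010 ; hops seen [H4,H1,H2,H1,H0,H2] ; pick H2
  add 90.208.0.0/12 -> H3 at depth 12
  add 0.0.0.0/0 -> H3 at depth 0
  add 143.200.208.0/20 -> H3 at depth 20
  add 90.208.0.0/12 -> H1 at depth 12
  Q 151.226.157.228: descend 100 ; hops seen [H3] ; pick H3
  Q 229.149.171.16: descend 1 ; hops seen [H3] ; pick H3
  add 90.222.196.0/24 -> H2 at depth 24
  Q 64.0.0.1: descend 010 ; hops seen [H3,H1] ; pick H1
  - 90.222.192.0/20 clear@20
  Q 104.163.39.210: descend 01 ; hops seen [H3,H1] ; pick H1
  Q 80.0.163.89: descend 0101 ; hops seen [H3,H1,H2] ; pick H2
  - 0.0.0.0/0 clear@0
  Q 90.222.196.5: descend 0101101011011110110001000 ; hops seen [H1,H2,H1,H2] ; pick H2
  Q 143.200.208.1: descend 100011111100100011010 ; hops seen [H3] ; pick H3
  Q 80.85.135.131: descend 0101 ; hops seen [H1,H2] ; pick H2
  Q 90.208.62.88: descend 010110101101 ; hops seen [H1,H2,H1] ; pick H1
  - 143.200.212.0/24 clear@24
  add 143.192.0.0/12 -> H4 at depth 12
  add 143.192.0.0/12 -> H3 at depth 12
  add 90.222.196.0/23 -> H0 at depth 23
  Q 80.0.98.161: descend 0101 ; hops seen [H1,H2] ; pick H2
  - 80.0.0.0/4 clear@4
  add 143.200.212.90/32 -> H0 at depth 32
  add 90.0.0.0/8 -> H0 at depth 8
  - 90.222.196.0/24 clear@24

== LOOKUPS ==
["H2","H4","H2","H3","H3","H1","H1","H2","H2","H3","H2","H1","H2"]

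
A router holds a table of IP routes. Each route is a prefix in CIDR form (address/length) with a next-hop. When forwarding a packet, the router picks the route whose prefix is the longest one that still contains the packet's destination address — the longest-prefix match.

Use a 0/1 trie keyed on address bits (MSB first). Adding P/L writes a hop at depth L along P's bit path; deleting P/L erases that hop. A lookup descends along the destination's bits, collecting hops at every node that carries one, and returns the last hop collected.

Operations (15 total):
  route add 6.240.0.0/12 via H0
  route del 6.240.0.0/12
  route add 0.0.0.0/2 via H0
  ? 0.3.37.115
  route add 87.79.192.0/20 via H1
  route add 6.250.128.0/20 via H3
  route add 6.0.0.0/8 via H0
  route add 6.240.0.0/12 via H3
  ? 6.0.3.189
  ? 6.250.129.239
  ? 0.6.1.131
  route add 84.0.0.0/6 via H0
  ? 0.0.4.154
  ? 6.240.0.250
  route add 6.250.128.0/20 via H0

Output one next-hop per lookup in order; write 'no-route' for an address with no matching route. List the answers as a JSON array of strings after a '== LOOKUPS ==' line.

Trace:
  add 6.240.0.0/12 -> H0 at depth 12
  - 6.240.0.0/12 clear@12
  add 0.0.0.0/2 -> H0 at depth 2
  ? 0.3.37.115  path d0:-→d1:-→d2:H0→d3:-→d4:-→d5:-  best=H0
  add 87.79.192.0/20 -> H1 at depth 20
  add 6.250.128.0/20 -> H3 at depth 20
  add 6.0.0.0/8 -> H0 at depth 8
  add 6.240.0.0/12 -> H3 at depth 12
  ? 6.0.3.189  path d0:-→d1:-→d2:H0→d3:-→d4:-→d5:-→d6:-→d7:-→d8:H0  best=H0
  ? 6.250.129.239  path d0:-→d1:-→d2:H0→d3:-→d4:-→d5:-→d6:-→d7:-→d8:H0→d9:-→d10:-→d11:-→d12:H3→d13:-→d14:-→d15:-→d16:-→d17:-→d18:-→d19:-→d20:H3  best=H3
  ? 0.6.1.131  path d0:-→d1:-→d2:H0→d3:-→d4:-→d5:-  best=H0
  add 84.0.0.0/6 -> H0 at depth 6
  ? 0.0.4.154  path d0:-→d1:-→d2:H0→d3:-→d4:-→d5:-  best=H0
  ? 6.240.0.250  path d0:-→d1:-→d2:H0→d3:-→d4:-→d5:-→d6:-→d7:-→d8:H0→d9:-→d10:-→d11:-→d12:H3  best=H3
  add 6.250.128.0/20 -> H0 at depth 20

== LOOKUPS ==
["H0","H0","H3","H0","H0","H3"]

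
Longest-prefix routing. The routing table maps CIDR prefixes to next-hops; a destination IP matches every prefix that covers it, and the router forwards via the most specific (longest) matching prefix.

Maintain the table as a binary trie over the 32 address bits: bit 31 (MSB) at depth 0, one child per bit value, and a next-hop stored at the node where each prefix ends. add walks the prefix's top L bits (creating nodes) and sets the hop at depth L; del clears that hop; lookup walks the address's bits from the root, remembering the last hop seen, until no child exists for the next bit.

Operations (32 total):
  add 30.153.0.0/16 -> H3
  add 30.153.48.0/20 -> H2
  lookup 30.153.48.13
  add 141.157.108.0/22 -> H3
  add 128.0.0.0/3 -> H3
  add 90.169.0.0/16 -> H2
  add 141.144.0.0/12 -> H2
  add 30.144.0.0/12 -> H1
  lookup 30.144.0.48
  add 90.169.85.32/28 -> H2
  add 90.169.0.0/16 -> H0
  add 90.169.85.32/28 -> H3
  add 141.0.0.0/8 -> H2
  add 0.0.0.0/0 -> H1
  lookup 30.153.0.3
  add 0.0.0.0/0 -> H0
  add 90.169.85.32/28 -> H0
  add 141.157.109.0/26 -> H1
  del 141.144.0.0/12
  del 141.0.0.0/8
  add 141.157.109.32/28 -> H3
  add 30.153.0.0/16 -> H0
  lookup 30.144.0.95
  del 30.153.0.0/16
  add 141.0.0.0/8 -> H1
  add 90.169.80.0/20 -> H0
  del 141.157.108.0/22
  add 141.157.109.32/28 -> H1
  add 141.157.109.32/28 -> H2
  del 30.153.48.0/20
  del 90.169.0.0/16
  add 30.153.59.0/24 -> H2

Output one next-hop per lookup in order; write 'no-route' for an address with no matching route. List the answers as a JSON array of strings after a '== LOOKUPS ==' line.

Trace:
  add 30.153.0.0/16 -> H3 at depth 16
  add 30.153.48.0/20 -> H2 at depth 20
  Q 30.153.48.13: descend 00011110100110010011 ; hops seen [H3,H2] ; pick H2
  add 141.157.108.0/22 -> H3 at depth 22
  add 128.0.0.0/3 -> H3 at depth 3
  add 90.169.0.0/16 -> H2 at depth 16
  add 141.144.0.0/12 -> H2 at depth 12
  add 30.144.0.0/12 -> H1 at depth 12
  Q 30.144.0.48: descend 000111101001 ; hops seen [H1] ; pick H1
  add 90.169.85.32/28 -> H2 at depth 28
  add 90.169.0.0/16 -> H0 at depth 16
  add 90.169.85.32/28 -> H3 at depth 28
  add 141.0.0.0/8 -> H2 at depth 8
  add 0.0.0.0/0 -> H1 at depth 0
  Q 30.153.0.3: descend 000111101001100100 ; hops seen [H1,H1,H3] ; pick H3
  add 0.0.0.0/0 -> H0 at depth 0
  add 90.169.85.32/28 -> H0 at depth 28
  add 141.157.109.0/26 -> H1 at depth 26
  del 141.144.0.0/12 (clear depth 12)
  del 141.0.0.0/8 (clear depth 8)
  add 141.157.109.32/28 -> H3 at depth 28
  add 30.153.0.0/16 -> H0 at depth 16
  Q 30.144.0.95: descend 000111101001 ; hops seen [H0,H1] ; pick H1
  del 30.153.0.0/16 (clear depth 16)
  add 141.0.0.0/8 -> H1 at depth 8
  add 90.169.80.0/20 -> H0 at depth 20
  del 141.157.108.0/22 (clear depth 22)
  add 141.157.109.32/28 -> H1 at depth 28
  add 141.157.109.32/28 -> H2 at depth 28
  del 30.153.48.0/20 (clear depth 20)
  del 90.169.0.0/16 (clear depth 16)
  add 30.153.59.0/24 -> H2 at depth 24

== LOOKUPS ==
["H2","H1","H3","H1"]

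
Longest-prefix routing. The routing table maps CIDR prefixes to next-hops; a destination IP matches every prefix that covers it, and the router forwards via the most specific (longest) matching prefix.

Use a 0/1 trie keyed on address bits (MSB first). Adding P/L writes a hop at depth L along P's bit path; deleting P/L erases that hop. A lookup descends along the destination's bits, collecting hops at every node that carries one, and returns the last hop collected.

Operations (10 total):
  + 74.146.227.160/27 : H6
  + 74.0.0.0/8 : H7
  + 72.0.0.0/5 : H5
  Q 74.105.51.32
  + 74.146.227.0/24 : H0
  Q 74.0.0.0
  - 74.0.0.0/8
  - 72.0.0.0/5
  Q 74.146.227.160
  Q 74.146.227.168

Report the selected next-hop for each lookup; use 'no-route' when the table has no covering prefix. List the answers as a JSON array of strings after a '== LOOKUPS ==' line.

Apply in order:
  add 74.146.227.160/27 -> H6 at depth 27
  add 74.0.0.0/8 -> H7 at depth 8
  add 72.0.0.0/5 -> H5 at depth 5
  Q 74.105.51.32: descend 01001010 ; hops seen [H5,H7] ; pick H7
  add 74.146.227.0/24 -> H0 at depth 24
  Q 74.0.0.0: descend 01001010 ; hops seen [H5,H7] ; pick H7
  del 74.0.0.0/8 (clear depth 8)
  del 72.0.0.0/5 (clear depth 5)
  Q 74.146.227.160: descend 010010101001001011100011101 ; hops seen [H0,H6] ; pick H6
  Q 74.146.227.168: descend 010010101001001011100011101 ; hops seen [H0,H6] ; pick H6

== LOOKUPS ==
["H7","H7","H6","H6"]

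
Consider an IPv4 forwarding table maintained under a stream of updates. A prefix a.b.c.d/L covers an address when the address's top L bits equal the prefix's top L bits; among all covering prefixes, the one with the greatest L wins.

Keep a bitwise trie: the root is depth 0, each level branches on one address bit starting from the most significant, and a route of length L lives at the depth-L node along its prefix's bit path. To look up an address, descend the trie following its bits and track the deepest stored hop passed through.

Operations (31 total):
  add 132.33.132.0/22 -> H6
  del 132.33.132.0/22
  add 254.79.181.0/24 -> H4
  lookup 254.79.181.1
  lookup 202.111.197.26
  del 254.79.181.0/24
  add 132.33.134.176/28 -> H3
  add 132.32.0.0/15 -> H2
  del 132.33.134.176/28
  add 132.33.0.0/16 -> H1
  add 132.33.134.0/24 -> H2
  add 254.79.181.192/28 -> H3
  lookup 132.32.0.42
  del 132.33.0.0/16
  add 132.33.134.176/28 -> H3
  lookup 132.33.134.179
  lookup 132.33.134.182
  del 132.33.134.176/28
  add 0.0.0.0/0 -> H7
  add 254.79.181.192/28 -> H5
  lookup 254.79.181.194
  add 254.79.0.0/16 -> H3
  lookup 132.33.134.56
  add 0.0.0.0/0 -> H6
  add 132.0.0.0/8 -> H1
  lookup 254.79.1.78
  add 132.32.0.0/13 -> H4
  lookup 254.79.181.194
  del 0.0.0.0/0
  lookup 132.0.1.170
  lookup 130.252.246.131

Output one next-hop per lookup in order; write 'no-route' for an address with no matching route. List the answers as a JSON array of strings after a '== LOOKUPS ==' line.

Process each operation:
  add 132.33.132.0/22 -> H6 at depth 22
  del 132.33.132.0/22 (clear depth 22)
  add 254.79.181.0/24 -> H4 at depth 24
  Q 254.79.181.1: descend 111111100100111110110101 ; hops seen [H4] ; pick H4
  Q 202.111.197.26: descend 11 ; hops seen [∅] ; pick no-route
  del 254.79.181.0/24 (clear depth 24)
  add 132.33.134.176/28 -> H3 at depth 28
  add 132.32.0.0/15 -> H2 at depth 15
  del 132.33.134.176/28 (clear depth 28)
  add 132.33.0.0/16 -> H1 at depth 16
  add 132.33.134.0/24 -> H2 at depth 24
  add 254.79.181.192/28 -> H3 at depth 28
  Q 132.32.0.42: descend 100001000010000 ; hops seen [H2] ; pick H2
  del 132.33.0.0/16 (clear depth 16)
  add 132.33.134.176/28 -> H3 at depth 28
  Q 132.33.134.179: descend 1000010000100001100001101011 ; hops seen [H2,H2,H3] ; pick H3
  Q 132.33.134.182: descend 1000010000100001100001101011 ; hops seen [H2,H2,H3] ; pick H3
  del 132.33.134.176/28 (clear depth 28)
  add 0.0.0.0/0 -> H7 at depth 0
  add 254.79.181.192/28 -> H5 at depth 28
  Q 254.79.181.194: descend 1111111001001111101101011100 ; hops seen [H7,H5] ; pick H5
  add 254.79.0.0/16 -> H3 at depth 16
  Q 132.33.134.56: descend 100001000010000110000110 ; hops seen [H7,H2,H2] ; pick H2
  add 0.0.0.0/0 -> H6 at depth 0
  add 132.0.0.0/8 -> H1 at depth 8
  Q 254.79.1.78: descend 1111111001001111 ; hops seen [H6,H3] ; pick H3
  add 132.32.0.0/13 -> H4 at depth 13
  Q 254.79.181.194: descend 1111111001001111101101011100 ; hops seen [H6,H3,H5] ; pick H5
  del 0.0.0.0/0 (clear depth 0)
  Q 132.0.1.170: descend 1000010000 ; hops seen [H1] ; pick H1
  Q 130.252.246.131: descend 10000 ; hops seen [∅] ; pick no-route

== LOOKUPS ==
["H4","no-route","H2","H3","H3","H5","H2","H3","H5","H1","no-route"]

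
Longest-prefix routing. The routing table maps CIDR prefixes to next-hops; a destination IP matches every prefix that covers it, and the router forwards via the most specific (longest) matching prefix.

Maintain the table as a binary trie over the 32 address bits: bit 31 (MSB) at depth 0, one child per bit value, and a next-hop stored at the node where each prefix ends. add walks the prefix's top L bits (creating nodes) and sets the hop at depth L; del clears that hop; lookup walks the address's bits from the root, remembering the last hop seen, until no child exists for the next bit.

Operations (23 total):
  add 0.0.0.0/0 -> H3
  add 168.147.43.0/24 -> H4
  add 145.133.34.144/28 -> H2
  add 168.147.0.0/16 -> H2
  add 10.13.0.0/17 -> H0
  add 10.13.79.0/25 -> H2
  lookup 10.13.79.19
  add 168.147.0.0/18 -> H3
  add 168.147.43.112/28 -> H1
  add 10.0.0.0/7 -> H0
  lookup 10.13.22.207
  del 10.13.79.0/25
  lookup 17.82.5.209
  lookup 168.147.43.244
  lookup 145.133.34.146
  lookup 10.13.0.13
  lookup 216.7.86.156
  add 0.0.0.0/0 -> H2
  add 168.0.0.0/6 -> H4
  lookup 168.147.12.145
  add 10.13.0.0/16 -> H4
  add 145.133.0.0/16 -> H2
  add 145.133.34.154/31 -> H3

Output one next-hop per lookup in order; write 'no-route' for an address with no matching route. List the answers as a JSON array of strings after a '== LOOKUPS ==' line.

Process each operation:
  add 0.0.0.0/0 -> H3 at depth 0
  add 168.147.43.0/24 -> H4 at depth 24
  add 145.133.34.144/28 -> H2 at depth 28
  add 168.147.0.0/16 -> H2 at depth 16
  add 10.13.0.0/17 -> H0 at depth 17
  add 10.13.79.0/25 -> H2 at depth 25
  Q 10.13.79.19: descend 0000101000001101010011110 ; hops seen [H3,H0,H2] ; pick H2
  add 168.147.0.0/18 -> H3 at depth 18
  add 168.147.43.112/28 -> H1 at depth 28
  add 10.0.0.0/7 -> H0 at depth 7
  Q 10.13.22.207: descend 00001010000011010 ; hops seen [H3,H0,H0] ; pick H0
  - 10.13.79.0/25 clear@25
  Q 17.82.5.209: descend 000 ; hops seen [H3] ; pick H3
  Q 168.147.43.244: descend 101010001001001100101011 ; hops seen [H3,H2,H3,H4] ; pick H4
  Q 145.133.34.146: descend 1001000110000101001000101001 ; hops seen [H3,H2] ; pick H2
  Q 10.13.0.13: descend 00001010000011010 ; hops seen [H3,H0,H0] ; pick H0
  Q 216.7.86.156: descend 1 ; hops seen [H3] ; pick H3
  add 0.0.0.0/0 -> H2 at depth 0
  add 168.0.0.0/6 -> H4 at depth 6
  Q 168.147.12.145: descend 101010001001001100 ; hops seen [H2,H4,H2,H3] ; pick H3
  add 10.13.0.0/16 -> H4 at depth 16
  add 145.133.0.0/16 -> H2 at depth 16
  add 145.133.34.154/31 -> H3 at depth 31

== LOOKUPS ==
["H2","H0","H3","H4","H2","H0","H3","H3"]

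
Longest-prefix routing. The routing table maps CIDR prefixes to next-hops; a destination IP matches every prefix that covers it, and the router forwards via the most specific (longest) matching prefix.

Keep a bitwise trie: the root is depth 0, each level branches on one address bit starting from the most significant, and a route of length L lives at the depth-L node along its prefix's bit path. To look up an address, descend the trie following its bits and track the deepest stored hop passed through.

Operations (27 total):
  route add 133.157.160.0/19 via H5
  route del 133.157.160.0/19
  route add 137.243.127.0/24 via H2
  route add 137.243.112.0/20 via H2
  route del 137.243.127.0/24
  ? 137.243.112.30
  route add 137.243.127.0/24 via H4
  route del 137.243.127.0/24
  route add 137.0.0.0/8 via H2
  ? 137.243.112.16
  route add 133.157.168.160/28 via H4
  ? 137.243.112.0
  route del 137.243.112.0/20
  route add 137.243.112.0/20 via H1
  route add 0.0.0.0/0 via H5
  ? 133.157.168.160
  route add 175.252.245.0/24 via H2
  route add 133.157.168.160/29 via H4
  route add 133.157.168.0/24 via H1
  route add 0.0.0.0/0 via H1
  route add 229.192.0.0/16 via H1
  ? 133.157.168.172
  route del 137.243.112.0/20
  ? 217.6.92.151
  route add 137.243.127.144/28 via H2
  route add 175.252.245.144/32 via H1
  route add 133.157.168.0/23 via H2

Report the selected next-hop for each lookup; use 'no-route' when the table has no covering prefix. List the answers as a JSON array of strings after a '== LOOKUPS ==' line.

Apply in order:
  add 133.157.160.0/19 -> H5 at depth 19
  del 133.157.160.0/19 (clear depth 19)
  add 137.243.127.0/24 -> H2 at depth 24
  add 137.243.112.0/20 -> H2 at depth 20
  del 137.243.127.0/24 (clear depth 24)
  Q 137.243.112.30: descend 10001001111100110111 ; hops seen [H2] ; pick H2
  add 137.243.127.0/24 -> H4 at depth 24
  del 137.243.127.0/24 (clear depth 24)
  add 137.0.0.0/8 -> H2 at depth 8
  Q 137.243.112.16: descend 10001001111100110111 ; hops seen [H2,H2] ; pick H2
  add 133.157.168.160/28 -> H4 at depth 28
  Q 137.243.112.0: descend 10001001111100110111 ; hops seen [H2,H2] ; pick H2
  del 137.243.112.0/20 (clear depth 20)
  add 137.243.112.0/20 -> H1 at depth 20
  add 0.0.0.0/0 -> H5 at depth 0
  Q 133.157.168.160: descend 1000010110011101101010001010 ; hops seen [H5,H4] ; pick H4
  add 175.252.245.0/24 -> H2 at depth 24
  add 133.157.168.160/29 -> H4 at depth 29
  add 133.157.168.0/24 -> H1 at depth 24
  add 0.0.0.0/0 -> H1 at depth 0
  add 229.192.0.0/16 -> H1 at depth 16
  Q 133.157.168.172: descend 1000010110011101101010001010 ; hops seen [H1,H1,H4] ; pick H4
  del 137.243.112.0/20 (clear depth 20)
  Q 217.6.92.151: descend 11 ; hops seen [H1] ; pick H1
  add 137.243.127.144/28 -> H2 at depth 28
  add 175.252.245.144/32 -> H1 at depth 32
  add 133.157.168.0/23 -> H2 at depth 23

== LOOKUPS ==
["H2","H2","H2","H4","H4","H1"]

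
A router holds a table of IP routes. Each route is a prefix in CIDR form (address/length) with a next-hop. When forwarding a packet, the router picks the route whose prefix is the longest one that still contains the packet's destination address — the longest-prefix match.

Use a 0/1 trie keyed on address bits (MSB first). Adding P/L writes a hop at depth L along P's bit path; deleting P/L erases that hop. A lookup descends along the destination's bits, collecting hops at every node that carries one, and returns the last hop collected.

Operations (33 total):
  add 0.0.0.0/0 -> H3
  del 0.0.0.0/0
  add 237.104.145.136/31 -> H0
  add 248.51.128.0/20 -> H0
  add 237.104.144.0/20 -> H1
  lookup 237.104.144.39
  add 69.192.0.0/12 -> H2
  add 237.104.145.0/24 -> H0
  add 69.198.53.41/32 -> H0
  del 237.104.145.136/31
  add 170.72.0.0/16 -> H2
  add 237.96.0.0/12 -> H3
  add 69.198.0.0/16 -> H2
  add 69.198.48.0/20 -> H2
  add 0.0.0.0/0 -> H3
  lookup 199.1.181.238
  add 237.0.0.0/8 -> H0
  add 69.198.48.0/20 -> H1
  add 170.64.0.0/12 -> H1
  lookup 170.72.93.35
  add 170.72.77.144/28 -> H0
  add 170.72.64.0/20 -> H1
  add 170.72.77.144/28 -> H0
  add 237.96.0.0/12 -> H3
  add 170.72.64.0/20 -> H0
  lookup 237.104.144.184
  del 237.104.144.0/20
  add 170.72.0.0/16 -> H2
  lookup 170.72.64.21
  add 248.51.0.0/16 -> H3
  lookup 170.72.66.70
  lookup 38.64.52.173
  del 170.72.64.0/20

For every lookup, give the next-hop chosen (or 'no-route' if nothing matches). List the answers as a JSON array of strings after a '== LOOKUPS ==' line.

Trace:
  add 0.0.0.0/0 -> H3 at depth 0
  del 0.0.0.0/0 (clear depth 0)
  add 237.104.145.136/31 -> H0 at depth 31
  add 248.51.128.0/20 -> H0 at depth 20
  add 237.104.144.0/20 -> H1 at depth 20
  lookup 237.104.144.39: bits 11101101011010001001000 walk d0:-→d1:-→d2:-→d3:-→d4:-→d5:-→d6:-→d7:-→d8:-→d9:-→d10:-→d11:-→d12:-→d13:-→d14:-→d15:-→d16:-→d17:-→d18:-→d19:-→d20:H1→d21:-→d22:-→d23:- -> H1
  add 69.192.0.0/12 -> H2 at depth 12
  add 237.104.145.0/24 -> H0 at depth 24
  add 69.198.53.41/32 -> H0 at depth 32
  del 237.104.145.136/31 (clear depth 31)
  add 170.72.0.0/16 -> H2 at depth 16
  add 237.96.0.0/12 -> H3 at depth 12
  add 69.198.0.0/16 -> H2 at depth 16
  add 69.198.48.0/20 -> H2 at depth 20
  add 0.0.0.0/0 -> H3 at depth 0
  lookup 199.1.181.238: bits 11 walk d0:H3→d1:-→d2:- -> H3
  add 237.0.0.0/8 -> H0 at depth 8
  add 69.198.48.0/20 -> H1 at depth 20
  add 170.64.0.0/12 -> H1 at depth 12
  lookup 170.72.93.35: bits 1010101001001000 walk d0:H3→d1:-→d2:-→d3:-→d4:-→d5:-→d6:-→d7:-→d8:-→d9:-→d10:-→d11:-→d12:H1→d13:-→d14:-→d15:-→d16:H2 -> H2
  add 170.72.77.144/28 -> H0 at depth 28
  add 170.72.64.0/20 -> H1 at depth 20
  add 170.72.77.144/28 -> H0 at depth 28
  add 237.96.0.0/12 -> H3 at depth 12
  add 170.72.64.0/20 -> H0 at depth 20
  lookup 237.104.144.184: bits 11101101011010001001000 walk d0:H3→d1:-→d2:-→d3:-→d4:-→d5:-→d6:-→d7:-→d8:H0→d9:-→d10:-→d11:-→d12:H3→d13:-→d14:-→d15:-→d16:-→d17:-→d18:-→d19:-→d20:H1→d21:-→d22:-→d23:- -> H1
  del 237.104.144.0/20 (clear depth 20)
  add 170.72.0.0/16 -> H2 at depth 16
  lookup 170.72.64.21: bits 10101010010010000100 walk d0:H3→d1:-→d2:-→d3:-→d4:-→d5:-→d6:-→d7:-→d8:-→d9:-→d10:-→d11:-→d12:H1→d13:-→d14:-→d15:-→d16:H2→d17:-→d18:-→d19:-→d20:H0 -> H0
  add 248.51.0.0/16 -> H3 at depth 16
  lookup 170.72.66.70: bits 10101010010010000100 walk d0:H3→d1:-→d2:-→d3:-→d4:-→d5:-→d6:-→d7:-→d8:-→d9:-→d10:-→d11:-→d12:H1→d13:-→d14:-→d15:-→d16:H2→d17:-→d18:-→d19:-→d20:H0 -> H0
  lookup 38.64.52.173: bits 0 walk d0:H3→d1:- -> H3
  del 170.72.64.0/20 (clear depth 20)

== LOOKUPS ==
["H1","H3","H2","H1","H0","H0","H3"]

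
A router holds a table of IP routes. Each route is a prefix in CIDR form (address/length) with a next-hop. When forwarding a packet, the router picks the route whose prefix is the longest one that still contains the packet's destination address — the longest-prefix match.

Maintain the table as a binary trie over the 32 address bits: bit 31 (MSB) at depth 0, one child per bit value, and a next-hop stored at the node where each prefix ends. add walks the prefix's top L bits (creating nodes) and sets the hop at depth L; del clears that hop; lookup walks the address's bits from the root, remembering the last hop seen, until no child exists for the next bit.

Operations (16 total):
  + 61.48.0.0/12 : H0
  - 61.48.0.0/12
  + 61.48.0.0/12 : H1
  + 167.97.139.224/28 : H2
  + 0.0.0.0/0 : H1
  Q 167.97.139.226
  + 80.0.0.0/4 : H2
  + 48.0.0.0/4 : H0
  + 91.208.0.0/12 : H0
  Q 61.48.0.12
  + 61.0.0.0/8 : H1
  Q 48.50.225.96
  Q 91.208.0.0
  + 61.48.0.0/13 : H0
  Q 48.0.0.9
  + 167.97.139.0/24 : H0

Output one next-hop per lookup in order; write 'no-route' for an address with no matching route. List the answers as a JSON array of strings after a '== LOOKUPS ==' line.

Apply in order:
  add 61.48.0.0/12 -> H0 at depth 12
  del 61.48.0.0/12 (clear depth 12)
  add 61.48.0.0/12 -> H1 at depth 12
  add 167.97.139.224/28 -> H2 at depth 28
  add 0.0.0.0/0 -> H1 at depth 0
  Q 167.97.139.226: descend 1010011101100001100010111110 ; hops seen [H1,H2] ; pick H2
  add 80.0.0.0/4 -> H2 at depth 4
  add 48.0.0.0/4 -> H0 at depth 4
  add 91.208.0.0/12 -> H0 at depth 12
  Q 61.48.0.12: descend 001111010011 ; hops seen [H1,H0,H1] ; pick H1
  add 61.0.0.0/8 -> H1 at depth 8
  Q 48.50.225.96: descend 0011 ; hops seen [H1,H0] ; pick H0
  Q 91.208.0.0: descend 010110111101 ; hops seen [H1,H2,H0] ; pick H0
  add 61.48.0.0/13 -> H0 at depth 13
  Q 48.0.0.9: descend 0011 ; hops seen [H1,H0] ; pick H0
  add 167.97.139.0/24 -> H0 at depth 24

== LOOKUPS ==
["H2","H1","H0","H0","H0"]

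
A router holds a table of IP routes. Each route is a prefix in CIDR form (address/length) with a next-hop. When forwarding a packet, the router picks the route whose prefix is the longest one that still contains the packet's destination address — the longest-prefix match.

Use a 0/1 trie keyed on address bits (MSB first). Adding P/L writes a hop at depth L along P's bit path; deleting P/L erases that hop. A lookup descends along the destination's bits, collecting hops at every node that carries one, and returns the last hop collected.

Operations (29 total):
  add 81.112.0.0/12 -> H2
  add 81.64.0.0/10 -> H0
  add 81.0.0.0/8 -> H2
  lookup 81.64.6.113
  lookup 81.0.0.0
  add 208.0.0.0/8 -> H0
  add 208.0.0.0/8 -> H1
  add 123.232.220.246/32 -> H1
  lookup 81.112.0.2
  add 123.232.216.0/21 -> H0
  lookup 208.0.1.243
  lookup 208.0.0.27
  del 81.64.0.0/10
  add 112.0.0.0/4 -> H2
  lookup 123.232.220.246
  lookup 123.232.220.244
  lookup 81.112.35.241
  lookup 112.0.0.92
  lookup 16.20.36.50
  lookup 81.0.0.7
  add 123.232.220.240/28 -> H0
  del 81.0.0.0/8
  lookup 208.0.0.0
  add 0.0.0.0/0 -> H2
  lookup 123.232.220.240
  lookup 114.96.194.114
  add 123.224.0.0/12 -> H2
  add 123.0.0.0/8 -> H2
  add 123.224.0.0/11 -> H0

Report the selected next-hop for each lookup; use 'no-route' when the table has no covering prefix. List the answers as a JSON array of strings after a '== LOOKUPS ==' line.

Apply in order:
  + 81.112.0.0/12 (H2) depth=12
  + 81.64.0.0/10 (H0) depth=10
  + 81.0.0.0/8 (H2) depth=8
  ? 81.64.6.113  path d0:-→d1:-→d2:-→d3:-→d4:-→d5:-→d6:-→d7:-→d8:H2→d9:-→d10:H0  best=H0
  ? 81.0.0.0  path d0:-→d1:-→d2:-→d3:-→d4:-→d5:-→d6:-→d7:-→d8:H2→d9:-  best=H2
  + 208.0.0.0/8 (H0) depth=8
  + 208.0.0.0/8 (H1) depth=8
  + 123.232.220.246/32 (H1) depth=32
  ? 81.112.0.2  path d0:-→d1:-→d2:-→d3:-→d4:-→d5:-→d6:-→d7:-→d8:H2→d9:-→d10:H0→d11:-→d12:H2  best=H2
  + 123.232.216.0/21 (H0) depth=21
  ? 208.0.1.243  path d0:-→d1:-→d2:-→d3:-→d4:-→d5:-→d6:-→d7:-→d8:H1  best=H1
  ? 208.0.0.27  path d0:-→d1:-→d2:-→d3:-→d4:-→d5:-→d6:-→d7:-→d8:H1  best=H1
  del 81.64.0.0/10 (clear depth 10)
  + 112.0.0.0/4 (H2) depth=4
  ? 123.232.220.246  path d0:-→d1:-→d2:-→d3:-→d4:H2→d5:-→d6:-→d7:-→d8:-→d9:-→d10:-→d11:-→d12:-→d13:-→d14:-→d15:-→d16:-→d17:-→d18:-→d19:-→d20:-→d21:H0→d22:-→d23:-→d24:-→d25:-→d26:-→d27:-→d28:-→d29:-→d30:-→d31:-→d32:H1  best=H1
  ? 123.232.220.244  path d0:-→d1:-→d2:-→d3:-→d4:H2→d5:-→d6:-→d7:-→d8:-→d9:-→d10:-→d11:-→d12:-→d13:-→d14:-→d15:-→d16:-→d17:-→d18:-→d19:-→d20:-→d21:H0→d22:-→d23:-→d24:-→d25:-→d26:-→d27:-→d28:-→d29:-→d30:-  best=H0
  ? 81.112.35.241  path d0:-→d1:-→d2:-→d3:-→d4:-→d5:-→d6:-→d7:-→d8:H2→d9:-→d10:-→d11:-→d12:H2  best=H2
  ? 112.0.0.92  path d0:-→d1:-→d2:-→d3:-→d4:H2  best=H2
  ? 16.20.36.50  path d0:-→d1:-  best=no-route
  ? 81.0.0.7  path d0:-→d1:-→d2:-→d3:-→d4:-→d5:-→d6:-→d7:-→d8:H2→d9:-  best=H2
  + 123.232.220.240/28 (H0) depth=28
  del 81.0.0.0/8 (clear depth 8)
  ? 208.0.0.0  path d0:-→d1:-→d2:-→d3:-→d4:-→d5:-→d6:-→d7:-→d8:H1  best=H1
  + 0.0.0.0/0 (H2) depth=0
  ? 123.232.220.240  path d0:H2→d1:-→d2:-→d3:-→d4:H2→d5:-→d6:-→d7:-→d8:-→d9:-→d10:-→d11:-→d12:-→d13:-→d14:-→d15:-→d16:-→d17:-→d18:-→d19:-→d20:-→d21:H0→d22:-→d23:-→d24:-→d25:-→d26:-→d27:-→d28:H0→d29:-  best=H0
  ? 114.96.194.114  path d0:H2→d1:-→d2:-→d3:-→d4:H2  best=H2
  + 123.224.0.0/12 (H2) depth=12
  + 123.0.0.0/8 (H2) depth=8
  + 123.224.0.0/11 (H0) depth=11

== LOOKUPS ==
["H0","H2","H2","H1","H1","H1","H0","H2","H2","no-route","H2","H1","H0","H2"]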